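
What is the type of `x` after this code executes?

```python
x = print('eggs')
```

print() returns None

NoneType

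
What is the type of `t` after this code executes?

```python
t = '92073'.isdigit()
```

str.isdigit() returns bool

bool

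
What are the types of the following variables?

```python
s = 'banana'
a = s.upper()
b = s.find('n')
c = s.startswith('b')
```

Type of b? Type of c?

str.find() returns int; str.startswith() returns bool

int, bool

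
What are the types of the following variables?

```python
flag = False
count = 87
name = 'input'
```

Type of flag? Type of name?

flag is bool; name is str

bool, str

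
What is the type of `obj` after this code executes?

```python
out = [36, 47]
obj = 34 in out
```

'in' operator returns bool

bool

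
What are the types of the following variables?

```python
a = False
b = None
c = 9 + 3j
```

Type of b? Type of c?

b is NoneType; c is complex

NoneType, complex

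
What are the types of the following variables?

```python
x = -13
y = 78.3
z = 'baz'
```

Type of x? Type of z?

x is int; z is str

int, str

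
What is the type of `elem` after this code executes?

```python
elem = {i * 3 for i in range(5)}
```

A set comprehension {expr for x in iterable} produces a set

set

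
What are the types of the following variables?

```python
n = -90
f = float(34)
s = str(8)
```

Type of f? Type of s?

f is float; s is str

float, str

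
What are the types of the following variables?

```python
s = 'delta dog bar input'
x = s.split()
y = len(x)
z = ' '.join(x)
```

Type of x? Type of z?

str.split() returns list; str.join() returns str

list, str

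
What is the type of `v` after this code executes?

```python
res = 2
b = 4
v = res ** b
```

int ** positive int returns int (2 ** 4 = 16)

int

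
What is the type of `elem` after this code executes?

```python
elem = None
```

None has type NoneType

NoneType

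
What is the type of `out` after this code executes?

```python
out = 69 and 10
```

'and' returns the last value when all truthy (10, which is int)

int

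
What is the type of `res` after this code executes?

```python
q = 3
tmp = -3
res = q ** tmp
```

int ** negative int returns float

float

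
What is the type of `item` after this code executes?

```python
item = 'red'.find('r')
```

str.find() returns int (index, or -1)

int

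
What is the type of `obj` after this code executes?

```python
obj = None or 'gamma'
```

'or' with None returns the other value ('gamma', str)

str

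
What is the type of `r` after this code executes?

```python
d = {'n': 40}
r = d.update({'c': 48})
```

dict.update() returns None

NoneType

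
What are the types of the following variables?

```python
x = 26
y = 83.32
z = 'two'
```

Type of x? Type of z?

x is int; z is str

int, str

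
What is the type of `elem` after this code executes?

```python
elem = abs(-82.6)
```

abs() of float returns float

float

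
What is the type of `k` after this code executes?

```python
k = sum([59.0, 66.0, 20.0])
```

sum() of floats returns float

float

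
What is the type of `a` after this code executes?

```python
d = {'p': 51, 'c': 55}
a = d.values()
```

.values() returns a dict_values view object

dict_values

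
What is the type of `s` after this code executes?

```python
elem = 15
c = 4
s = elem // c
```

int // int returns int (15 // 4 = 3)

int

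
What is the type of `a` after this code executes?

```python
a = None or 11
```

'or' with None returns the other value (11, int)

int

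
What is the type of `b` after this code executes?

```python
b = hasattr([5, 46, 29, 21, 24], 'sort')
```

hasattr() returns bool

bool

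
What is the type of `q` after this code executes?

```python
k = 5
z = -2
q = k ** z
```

int ** negative int returns float

float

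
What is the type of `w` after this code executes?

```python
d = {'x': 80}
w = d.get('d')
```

dict.get() returns None when key 'd' is not found and no default given

NoneType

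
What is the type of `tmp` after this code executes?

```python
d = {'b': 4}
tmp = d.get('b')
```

dict.get() returns the value (int) when key is found

int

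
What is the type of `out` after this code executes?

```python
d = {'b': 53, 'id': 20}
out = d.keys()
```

.keys() returns a dict_keys view object

dict_keys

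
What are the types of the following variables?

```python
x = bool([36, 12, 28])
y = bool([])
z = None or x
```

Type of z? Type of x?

None or <bool> returns the bool; bool() returns bool

bool, bool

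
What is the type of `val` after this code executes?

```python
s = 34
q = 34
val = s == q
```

Equality comparison returns bool

bool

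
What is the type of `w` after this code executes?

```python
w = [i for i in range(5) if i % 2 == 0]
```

A list comprehension [...] produces a list

list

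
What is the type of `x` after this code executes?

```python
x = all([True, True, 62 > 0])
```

all() returns bool

bool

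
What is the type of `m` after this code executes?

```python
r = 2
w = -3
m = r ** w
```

int ** negative int returns float

float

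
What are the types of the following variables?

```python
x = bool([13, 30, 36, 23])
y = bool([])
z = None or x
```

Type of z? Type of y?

None or <bool> returns the bool; bool() returns bool

bool, bool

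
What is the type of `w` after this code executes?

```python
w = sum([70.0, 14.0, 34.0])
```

sum() of floats returns float

float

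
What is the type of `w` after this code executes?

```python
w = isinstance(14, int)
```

isinstance() returns bool

bool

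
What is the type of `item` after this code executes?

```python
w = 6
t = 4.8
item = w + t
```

int + float returns float (6 + 4.8 = 10.8)

float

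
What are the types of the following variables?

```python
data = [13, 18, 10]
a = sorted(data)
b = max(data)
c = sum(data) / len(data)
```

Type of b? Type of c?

max of ints returns int; int / int returns float

int, float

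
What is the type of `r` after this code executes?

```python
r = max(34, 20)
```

max() of ints returns int

int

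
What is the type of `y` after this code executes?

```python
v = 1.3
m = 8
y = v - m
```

float - int returns float (1.3 - 8 = -6.7)

float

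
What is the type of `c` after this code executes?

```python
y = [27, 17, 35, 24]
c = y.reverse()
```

list.reverse() returns None

NoneType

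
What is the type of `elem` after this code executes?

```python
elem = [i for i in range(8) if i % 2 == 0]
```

A list comprehension [...] produces a list

list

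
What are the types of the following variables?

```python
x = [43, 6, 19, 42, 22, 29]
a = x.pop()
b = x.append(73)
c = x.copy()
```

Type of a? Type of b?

list.pop() returns the element (int); list.append() returns None

int, NoneType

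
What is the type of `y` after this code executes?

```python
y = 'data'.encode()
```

str.encode() returns bytes

bytes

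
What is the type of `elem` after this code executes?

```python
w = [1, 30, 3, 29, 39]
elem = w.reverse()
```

list.reverse() returns None

NoneType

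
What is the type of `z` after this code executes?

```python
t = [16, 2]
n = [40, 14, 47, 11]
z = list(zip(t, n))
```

list(zip(...)) returns a list of tuples

list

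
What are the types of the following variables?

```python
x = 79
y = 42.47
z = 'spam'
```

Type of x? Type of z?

x is int; z is str

int, str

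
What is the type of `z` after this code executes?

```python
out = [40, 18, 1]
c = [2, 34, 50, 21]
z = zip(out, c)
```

zip() returns a zip iterator object

zip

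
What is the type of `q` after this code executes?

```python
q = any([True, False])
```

any() returns bool

bool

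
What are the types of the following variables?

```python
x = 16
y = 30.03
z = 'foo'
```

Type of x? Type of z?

x is int; z is str

int, str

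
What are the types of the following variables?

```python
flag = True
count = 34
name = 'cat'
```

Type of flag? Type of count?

flag is bool; count is int

bool, int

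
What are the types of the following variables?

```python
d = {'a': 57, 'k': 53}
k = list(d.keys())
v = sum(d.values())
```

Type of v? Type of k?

sum of int values returns int; list(...) returns list

int, list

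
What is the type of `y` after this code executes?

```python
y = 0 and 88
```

'and' returns the first falsy value (0, which is int)

int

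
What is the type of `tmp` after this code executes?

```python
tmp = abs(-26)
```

abs() of int returns int

int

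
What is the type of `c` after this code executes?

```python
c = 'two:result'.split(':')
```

str.split() returns list

list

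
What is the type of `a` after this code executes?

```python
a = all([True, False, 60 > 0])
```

all() returns bool

bool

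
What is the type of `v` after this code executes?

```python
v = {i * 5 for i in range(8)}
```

A set comprehension {expr for x in iterable} produces a set

set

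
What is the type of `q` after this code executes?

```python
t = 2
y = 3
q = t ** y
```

int ** positive int returns int (2 ** 3 = 8)

int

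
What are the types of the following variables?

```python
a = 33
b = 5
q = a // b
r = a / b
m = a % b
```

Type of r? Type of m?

int / int returns float; int % int returns int

float, int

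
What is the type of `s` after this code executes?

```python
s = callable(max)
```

callable() returns bool

bool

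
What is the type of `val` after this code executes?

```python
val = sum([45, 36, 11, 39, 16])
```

sum() of ints returns int

int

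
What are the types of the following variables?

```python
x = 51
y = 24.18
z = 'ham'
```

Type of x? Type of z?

x is int; z is str

int, str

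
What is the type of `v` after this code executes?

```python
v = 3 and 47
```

'and' returns the last value when all truthy (47, which is int)

int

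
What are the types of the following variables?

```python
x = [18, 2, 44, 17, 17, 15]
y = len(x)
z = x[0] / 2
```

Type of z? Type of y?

int / int returns float; len() returns int

float, int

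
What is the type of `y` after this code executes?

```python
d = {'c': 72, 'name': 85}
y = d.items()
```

dict.items() returns a dict_items view

dict_items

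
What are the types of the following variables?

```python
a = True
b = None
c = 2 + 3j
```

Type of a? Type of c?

a is bool; c is complex

bool, complex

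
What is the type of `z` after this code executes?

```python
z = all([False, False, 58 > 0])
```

all() returns bool

bool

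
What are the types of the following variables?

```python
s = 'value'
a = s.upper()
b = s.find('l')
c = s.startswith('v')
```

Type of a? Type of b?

str.upper() returns str; str.find() returns int

str, int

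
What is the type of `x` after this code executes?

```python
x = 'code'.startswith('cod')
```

str.startswith() returns bool

bool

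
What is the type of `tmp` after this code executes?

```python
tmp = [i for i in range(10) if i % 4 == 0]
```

A list comprehension [...] produces a list

list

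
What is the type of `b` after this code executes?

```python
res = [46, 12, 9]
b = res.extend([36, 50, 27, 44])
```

list.extend() returns None

NoneType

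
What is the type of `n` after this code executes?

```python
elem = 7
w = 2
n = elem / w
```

int / int always returns float in Python 3 (7 / 2 = 3.5)

float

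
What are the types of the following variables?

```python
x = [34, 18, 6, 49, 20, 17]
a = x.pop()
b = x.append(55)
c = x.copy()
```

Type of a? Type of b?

list.pop() returns the element (int); list.append() returns None

int, NoneType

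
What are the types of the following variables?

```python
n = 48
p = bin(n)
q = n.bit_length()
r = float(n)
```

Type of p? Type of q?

bin() returns str; int.bit_length() returns int

str, int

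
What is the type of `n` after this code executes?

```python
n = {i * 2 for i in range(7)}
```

A set comprehension {expr for x in iterable} produces a set

set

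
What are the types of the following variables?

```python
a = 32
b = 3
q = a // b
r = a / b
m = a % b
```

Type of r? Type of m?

int / int returns float; int % int returns int

float, int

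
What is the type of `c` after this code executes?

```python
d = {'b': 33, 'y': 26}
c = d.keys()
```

.keys() returns a dict_keys view object

dict_keys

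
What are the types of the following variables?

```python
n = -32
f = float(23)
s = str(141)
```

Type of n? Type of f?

n is int; f is float

int, float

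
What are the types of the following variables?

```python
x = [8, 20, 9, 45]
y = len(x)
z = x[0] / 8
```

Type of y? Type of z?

len() returns int; int / int returns float

int, float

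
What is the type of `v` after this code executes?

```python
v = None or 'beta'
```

'or' with None returns the other value ('beta', str)

str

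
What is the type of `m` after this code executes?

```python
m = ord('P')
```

ord() returns int (Unicode code point)

int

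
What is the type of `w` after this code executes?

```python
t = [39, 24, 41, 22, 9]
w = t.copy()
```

list.copy() returns list

list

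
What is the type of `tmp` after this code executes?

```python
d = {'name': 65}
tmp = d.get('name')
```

dict.get() returns the value (int) when key is found

int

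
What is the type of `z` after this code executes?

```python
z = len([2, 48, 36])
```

len() always returns int

int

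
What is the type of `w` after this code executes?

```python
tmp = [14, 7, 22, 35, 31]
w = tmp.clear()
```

list.clear() returns None

NoneType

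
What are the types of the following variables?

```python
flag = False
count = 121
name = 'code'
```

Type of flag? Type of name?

flag is bool; name is str

bool, str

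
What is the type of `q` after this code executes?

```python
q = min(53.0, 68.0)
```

min() of floats returns float

float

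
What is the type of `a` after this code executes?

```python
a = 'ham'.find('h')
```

str.find() returns int (index, or -1)

int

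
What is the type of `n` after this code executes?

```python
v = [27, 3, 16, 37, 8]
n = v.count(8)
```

list.count() returns int

int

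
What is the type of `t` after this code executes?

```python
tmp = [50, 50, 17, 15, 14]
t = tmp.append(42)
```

list.append() returns None (mutates in place)

NoneType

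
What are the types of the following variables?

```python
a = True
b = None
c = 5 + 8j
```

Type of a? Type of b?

a is bool; b is NoneType

bool, NoneType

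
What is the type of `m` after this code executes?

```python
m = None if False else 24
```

Ternary: condition is False, else branch (24) taken → int

int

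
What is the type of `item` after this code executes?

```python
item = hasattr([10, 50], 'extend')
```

hasattr() returns bool

bool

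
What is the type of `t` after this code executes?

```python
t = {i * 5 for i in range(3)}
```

A set comprehension {expr for x in iterable} produces a set

set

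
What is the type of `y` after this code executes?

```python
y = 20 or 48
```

'or' returns the first truthy value (20, which is int)

int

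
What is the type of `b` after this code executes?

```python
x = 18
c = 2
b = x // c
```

int // int returns int (18 // 2 = 9)

int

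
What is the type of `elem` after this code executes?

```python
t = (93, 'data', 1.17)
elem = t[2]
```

Index 2 of tuple is 1.17 which is float

float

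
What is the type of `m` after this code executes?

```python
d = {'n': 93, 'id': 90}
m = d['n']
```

Accessing dict[str, int] with key 'n' returns int value 93

int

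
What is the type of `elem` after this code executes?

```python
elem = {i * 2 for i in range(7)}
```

A set comprehension {expr for x in iterable} produces a set

set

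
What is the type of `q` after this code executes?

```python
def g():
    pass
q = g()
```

A function with no return statement returns None

NoneType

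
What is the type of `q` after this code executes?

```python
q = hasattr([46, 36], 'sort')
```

hasattr() returns bool

bool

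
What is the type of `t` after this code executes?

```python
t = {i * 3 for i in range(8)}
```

A set comprehension {expr for x in iterable} produces a set

set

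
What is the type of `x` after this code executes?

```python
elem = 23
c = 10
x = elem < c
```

Comparison operators return bool

bool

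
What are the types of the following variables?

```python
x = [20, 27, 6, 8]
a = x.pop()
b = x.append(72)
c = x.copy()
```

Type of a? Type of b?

list.pop() returns the element (int); list.append() returns None

int, NoneType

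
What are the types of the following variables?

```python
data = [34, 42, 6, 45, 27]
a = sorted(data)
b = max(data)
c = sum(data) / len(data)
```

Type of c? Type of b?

int / int returns float; max of ints returns int

float, int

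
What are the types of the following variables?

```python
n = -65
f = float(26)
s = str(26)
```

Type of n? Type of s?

n is int; s is str

int, str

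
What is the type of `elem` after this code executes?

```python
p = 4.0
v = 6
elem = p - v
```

float - int returns float (4.0 - 6 = -2.0)

float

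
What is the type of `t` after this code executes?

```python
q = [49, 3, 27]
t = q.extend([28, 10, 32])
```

list.extend() returns None

NoneType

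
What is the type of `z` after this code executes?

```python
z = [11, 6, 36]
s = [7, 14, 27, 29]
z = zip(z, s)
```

zip() returns a zip iterator object

zip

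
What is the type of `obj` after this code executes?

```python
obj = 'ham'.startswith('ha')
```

str.startswith() returns bool

bool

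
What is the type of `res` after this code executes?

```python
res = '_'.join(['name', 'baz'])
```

str.join() returns str

str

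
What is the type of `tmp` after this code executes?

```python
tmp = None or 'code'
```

'or' with None returns the other value ('code', str)

str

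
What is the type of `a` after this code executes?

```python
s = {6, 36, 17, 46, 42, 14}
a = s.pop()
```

Popping from a set of ints returns int

int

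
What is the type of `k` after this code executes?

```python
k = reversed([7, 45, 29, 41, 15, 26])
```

reversed() on a list returns a list_reverseiterator

list_reverseiterator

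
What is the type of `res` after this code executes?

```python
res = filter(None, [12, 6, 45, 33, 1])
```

filter() returns a filter iterator object

filter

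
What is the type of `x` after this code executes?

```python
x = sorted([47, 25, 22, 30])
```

sorted() always returns list

list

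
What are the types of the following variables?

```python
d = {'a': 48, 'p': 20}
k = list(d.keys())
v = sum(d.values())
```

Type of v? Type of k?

sum of int values returns int; list(...) returns list

int, list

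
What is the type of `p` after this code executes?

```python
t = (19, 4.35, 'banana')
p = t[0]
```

Index 0 of tuple is 19 which is int

int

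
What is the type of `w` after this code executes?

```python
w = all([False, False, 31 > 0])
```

all() returns bool

bool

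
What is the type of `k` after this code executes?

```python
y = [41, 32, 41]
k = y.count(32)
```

list.count() returns int

int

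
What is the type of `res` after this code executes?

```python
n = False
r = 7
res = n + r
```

bool + int returns int (False is 0, so 0 + 7 = 7)

int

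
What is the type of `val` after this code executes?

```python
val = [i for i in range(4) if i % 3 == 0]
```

A list comprehension [...] produces a list

list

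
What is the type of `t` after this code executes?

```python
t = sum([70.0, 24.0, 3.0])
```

sum() of floats returns float

float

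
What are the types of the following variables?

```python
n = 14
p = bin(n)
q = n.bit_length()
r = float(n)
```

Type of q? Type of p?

int.bit_length() returns int; bin() returns str

int, str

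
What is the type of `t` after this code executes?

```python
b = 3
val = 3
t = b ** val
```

int ** positive int returns int (3 ** 3 = 27)

int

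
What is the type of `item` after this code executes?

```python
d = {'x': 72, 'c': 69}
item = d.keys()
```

.keys() returns a dict_keys view object

dict_keys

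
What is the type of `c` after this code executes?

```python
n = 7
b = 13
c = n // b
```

int // int returns int (7 // 13 = 0)

int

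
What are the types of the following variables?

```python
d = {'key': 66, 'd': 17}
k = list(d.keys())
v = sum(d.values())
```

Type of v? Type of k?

sum of int values returns int; list(...) returns list

int, list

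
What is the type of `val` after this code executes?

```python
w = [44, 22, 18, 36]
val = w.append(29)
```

list.append() returns None (mutates in place)

NoneType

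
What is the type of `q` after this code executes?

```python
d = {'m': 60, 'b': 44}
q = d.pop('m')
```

dict.pop() returns the value (int)

int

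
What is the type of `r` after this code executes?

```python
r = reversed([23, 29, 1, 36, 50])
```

reversed() on a list returns a list_reverseiterator

list_reverseiterator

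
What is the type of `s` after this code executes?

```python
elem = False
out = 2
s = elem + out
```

bool + int returns int (False is 0, so 0 + 2 = 2)

int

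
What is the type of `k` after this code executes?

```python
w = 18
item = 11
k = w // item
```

int // int returns int (18 // 11 = 1)

int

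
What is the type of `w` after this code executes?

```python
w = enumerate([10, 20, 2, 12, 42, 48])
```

enumerate() returns an enumerate iterator object

enumerate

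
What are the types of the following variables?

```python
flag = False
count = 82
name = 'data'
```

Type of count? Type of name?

count is int; name is str

int, str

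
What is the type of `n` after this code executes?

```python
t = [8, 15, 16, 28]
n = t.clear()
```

list.clear() returns None

NoneType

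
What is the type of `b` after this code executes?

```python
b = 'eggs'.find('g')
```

str.find() returns int (index, or -1)

int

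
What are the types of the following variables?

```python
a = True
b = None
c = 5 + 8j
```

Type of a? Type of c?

a is bool; c is complex

bool, complex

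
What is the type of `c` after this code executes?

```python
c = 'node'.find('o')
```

str.find() returns int (index, or -1)

int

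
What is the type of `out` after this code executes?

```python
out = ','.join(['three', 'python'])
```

str.join() returns str

str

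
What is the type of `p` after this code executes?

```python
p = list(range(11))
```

list(range(...)) returns list

list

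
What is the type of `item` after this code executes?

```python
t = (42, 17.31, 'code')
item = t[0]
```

Index 0 of tuple is 42 which is int

int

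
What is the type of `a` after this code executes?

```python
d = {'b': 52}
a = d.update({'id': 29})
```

dict.update() returns None

NoneType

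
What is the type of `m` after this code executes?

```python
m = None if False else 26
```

Ternary: condition is False, else branch (26) taken → int

int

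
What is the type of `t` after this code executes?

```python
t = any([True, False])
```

any() returns bool

bool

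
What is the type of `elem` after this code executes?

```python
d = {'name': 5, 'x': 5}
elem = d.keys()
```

.keys() returns a dict_keys view object

dict_keys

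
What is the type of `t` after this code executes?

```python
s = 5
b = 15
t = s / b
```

int / int always returns float in Python 3 (5 / 15 = 0.333333)

float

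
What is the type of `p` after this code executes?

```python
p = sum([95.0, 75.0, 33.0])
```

sum() of floats returns float

float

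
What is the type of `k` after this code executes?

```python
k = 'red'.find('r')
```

str.find() returns int (index, or -1)

int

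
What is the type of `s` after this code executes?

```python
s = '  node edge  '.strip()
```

str.strip() returns str

str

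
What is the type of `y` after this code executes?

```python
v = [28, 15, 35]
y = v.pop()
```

list.pop() returns the popped element (int here)

int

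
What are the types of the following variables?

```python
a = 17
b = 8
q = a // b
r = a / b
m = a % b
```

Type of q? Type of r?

int // int returns int; int / int returns float

int, float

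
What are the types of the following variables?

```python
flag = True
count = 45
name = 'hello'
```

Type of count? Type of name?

count is int; name is str

int, str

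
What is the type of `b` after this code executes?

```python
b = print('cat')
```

print() returns None

NoneType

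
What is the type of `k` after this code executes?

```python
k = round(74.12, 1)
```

round() with ndigits arg returns float

float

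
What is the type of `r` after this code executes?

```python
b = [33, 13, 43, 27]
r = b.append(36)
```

list.append() returns None (mutates in place)

NoneType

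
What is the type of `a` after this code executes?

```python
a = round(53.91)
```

round() with no ndigits arg returns int

int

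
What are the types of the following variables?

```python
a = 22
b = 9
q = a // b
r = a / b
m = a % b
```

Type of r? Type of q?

int / int returns float; int // int returns int

float, int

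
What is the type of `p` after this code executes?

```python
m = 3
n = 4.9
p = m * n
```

int * float returns float (3 * 4.9 = 14.7)

float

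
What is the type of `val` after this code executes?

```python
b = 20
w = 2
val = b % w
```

int % int returns int (20 % 2 = 0)

int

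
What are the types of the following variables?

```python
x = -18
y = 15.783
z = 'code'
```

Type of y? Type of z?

y is float; z is str

float, str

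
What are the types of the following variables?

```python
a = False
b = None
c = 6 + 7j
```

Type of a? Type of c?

a is bool; c is complex

bool, complex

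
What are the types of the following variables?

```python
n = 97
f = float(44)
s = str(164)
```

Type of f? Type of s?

f is float; s is str

float, str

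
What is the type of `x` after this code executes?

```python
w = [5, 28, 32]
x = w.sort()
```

list.sort() returns None (sorts in place)

NoneType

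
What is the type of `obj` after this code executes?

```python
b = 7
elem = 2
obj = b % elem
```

int % int returns int (7 % 2 = 1)

int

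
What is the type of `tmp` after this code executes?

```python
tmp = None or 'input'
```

'or' with None returns the other value ('input', str)

str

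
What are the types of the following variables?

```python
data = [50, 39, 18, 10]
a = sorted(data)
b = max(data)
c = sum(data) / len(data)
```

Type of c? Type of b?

int / int returns float; max of ints returns int

float, int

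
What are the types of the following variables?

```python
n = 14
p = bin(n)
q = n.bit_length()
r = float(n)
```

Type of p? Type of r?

bin() returns str; float() returns float

str, float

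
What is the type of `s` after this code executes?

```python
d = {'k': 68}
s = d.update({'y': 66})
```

dict.update() returns None

NoneType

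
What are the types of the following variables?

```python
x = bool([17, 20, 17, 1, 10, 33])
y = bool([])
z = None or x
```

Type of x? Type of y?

bool() returns bool; bool() returns bool

bool, bool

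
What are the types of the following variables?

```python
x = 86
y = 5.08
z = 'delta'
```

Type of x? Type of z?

x is int; z is str

int, str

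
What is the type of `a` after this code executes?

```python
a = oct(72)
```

oct() returns str representation

str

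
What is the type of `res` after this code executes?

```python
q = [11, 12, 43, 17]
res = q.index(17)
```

list.index() returns int

int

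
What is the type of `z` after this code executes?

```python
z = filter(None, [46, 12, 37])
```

filter() returns a filter iterator object

filter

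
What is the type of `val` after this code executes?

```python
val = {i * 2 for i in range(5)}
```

A set comprehension {expr for x in iterable} produces a set

set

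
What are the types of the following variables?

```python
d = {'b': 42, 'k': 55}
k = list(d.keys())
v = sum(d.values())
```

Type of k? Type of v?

list(...) returns list; sum of int values returns int

list, int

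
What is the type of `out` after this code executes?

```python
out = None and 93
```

'and' returns first falsy value (None)

NoneType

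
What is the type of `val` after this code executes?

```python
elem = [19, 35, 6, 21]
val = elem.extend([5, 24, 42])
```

list.extend() returns None

NoneType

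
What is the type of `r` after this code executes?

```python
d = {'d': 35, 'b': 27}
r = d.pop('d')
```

dict.pop() returns the value (int)

int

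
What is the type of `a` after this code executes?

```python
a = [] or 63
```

'or' returns first truthy value (63, which is int)

int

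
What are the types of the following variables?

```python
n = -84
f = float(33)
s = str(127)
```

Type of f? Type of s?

f is float; s is str

float, str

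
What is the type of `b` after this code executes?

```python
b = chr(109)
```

chr() returns str (single character)

str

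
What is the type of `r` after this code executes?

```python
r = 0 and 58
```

'and' returns the first falsy value (0, which is int)

int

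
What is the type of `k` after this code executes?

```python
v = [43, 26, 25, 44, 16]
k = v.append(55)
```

list.append() returns None (mutates in place)

NoneType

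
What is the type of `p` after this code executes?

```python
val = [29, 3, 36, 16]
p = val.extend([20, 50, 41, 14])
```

list.extend() returns None

NoneType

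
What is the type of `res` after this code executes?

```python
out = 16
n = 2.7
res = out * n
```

int * float returns float (16 * 2.7 = 43.2)

float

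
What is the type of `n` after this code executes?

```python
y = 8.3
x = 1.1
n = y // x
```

float // float returns float (floor division preserves float type)

float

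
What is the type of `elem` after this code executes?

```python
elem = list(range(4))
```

list(range(...)) returns list

list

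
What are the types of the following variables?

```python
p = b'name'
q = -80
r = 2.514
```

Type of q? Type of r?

q is int; r is float

int, float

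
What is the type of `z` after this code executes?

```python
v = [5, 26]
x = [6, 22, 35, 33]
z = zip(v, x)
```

zip() returns a zip iterator object

zip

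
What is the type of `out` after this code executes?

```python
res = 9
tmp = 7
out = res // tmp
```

int // int returns int (9 // 7 = 1)

int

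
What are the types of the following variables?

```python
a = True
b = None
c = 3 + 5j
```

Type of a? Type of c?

a is bool; c is complex

bool, complex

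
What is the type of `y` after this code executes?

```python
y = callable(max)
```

callable() returns bool

bool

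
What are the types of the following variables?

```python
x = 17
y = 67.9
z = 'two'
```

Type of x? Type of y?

x is int; y is float

int, float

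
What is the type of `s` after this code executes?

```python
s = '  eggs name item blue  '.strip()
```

str.strip() returns str

str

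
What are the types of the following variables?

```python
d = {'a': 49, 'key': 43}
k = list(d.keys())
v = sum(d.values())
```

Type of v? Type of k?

sum of int values returns int; list(...) returns list

int, list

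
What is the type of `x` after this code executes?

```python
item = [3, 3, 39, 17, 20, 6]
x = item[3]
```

Indexing a list of ints returns int (item[3] = 17)

int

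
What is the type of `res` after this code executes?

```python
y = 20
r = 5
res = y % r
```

int % int returns int (20 % 5 = 0)

int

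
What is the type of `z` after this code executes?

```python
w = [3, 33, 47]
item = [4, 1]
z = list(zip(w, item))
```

list(zip(...)) returns a list of tuples

list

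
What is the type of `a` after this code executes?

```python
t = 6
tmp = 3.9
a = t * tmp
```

int * float returns float (6 * 3.9 = 23.4)

float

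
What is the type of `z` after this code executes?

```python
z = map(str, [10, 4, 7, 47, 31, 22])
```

map() returns a map iterator object

map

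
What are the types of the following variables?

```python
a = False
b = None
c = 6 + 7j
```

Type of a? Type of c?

a is bool; c is complex

bool, complex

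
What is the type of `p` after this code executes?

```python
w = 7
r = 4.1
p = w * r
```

int * float returns float (7 * 4.1 = 28.7)

float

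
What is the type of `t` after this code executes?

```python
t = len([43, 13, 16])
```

len() always returns int

int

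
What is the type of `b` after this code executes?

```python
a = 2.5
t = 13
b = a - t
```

float - int returns float (2.5 - 13 = -10.5)

float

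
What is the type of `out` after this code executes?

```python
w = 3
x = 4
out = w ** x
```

int ** positive int returns int (3 ** 4 = 81)

int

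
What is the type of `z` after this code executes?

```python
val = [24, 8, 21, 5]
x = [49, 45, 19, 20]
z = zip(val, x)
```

zip() returns a zip iterator object

zip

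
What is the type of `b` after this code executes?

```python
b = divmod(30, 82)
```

divmod() returns a tuple (quotient, remainder)

tuple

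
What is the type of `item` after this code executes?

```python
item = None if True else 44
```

Ternary: condition is True, if branch (None) taken → NoneType

NoneType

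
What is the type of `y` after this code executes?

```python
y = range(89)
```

range() returns a range object

range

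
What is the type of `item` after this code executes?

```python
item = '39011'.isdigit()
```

str.isdigit() returns bool

bool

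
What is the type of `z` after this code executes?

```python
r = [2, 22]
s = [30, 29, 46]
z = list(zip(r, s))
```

list(zip(...)) returns a list of tuples

list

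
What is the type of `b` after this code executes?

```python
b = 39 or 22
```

'or' returns the first truthy value (39, which is int)

int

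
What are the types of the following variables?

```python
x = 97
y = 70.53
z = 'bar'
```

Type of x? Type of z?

x is int; z is str

int, str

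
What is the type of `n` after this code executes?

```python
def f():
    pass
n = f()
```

A function with no return statement returns None

NoneType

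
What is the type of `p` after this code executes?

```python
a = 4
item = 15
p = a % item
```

int % int returns int (4 % 15 = 4)

int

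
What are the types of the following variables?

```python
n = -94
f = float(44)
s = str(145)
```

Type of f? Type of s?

f is float; s is str

float, str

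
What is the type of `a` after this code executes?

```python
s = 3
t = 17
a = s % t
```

int % int returns int (3 % 17 = 3)

int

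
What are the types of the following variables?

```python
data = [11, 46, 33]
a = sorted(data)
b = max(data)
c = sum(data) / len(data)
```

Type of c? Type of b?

int / int returns float; max of ints returns int

float, int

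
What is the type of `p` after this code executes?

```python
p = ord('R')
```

ord() returns int (Unicode code point)

int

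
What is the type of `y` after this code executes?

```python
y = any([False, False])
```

any() returns bool

bool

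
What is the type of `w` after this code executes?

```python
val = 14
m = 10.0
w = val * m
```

int * float returns float (14 * 10.0 = 140.0)

float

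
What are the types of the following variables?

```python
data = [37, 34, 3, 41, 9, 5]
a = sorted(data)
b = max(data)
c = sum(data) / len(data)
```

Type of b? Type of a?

max of ints returns int; sorted() returns list

int, list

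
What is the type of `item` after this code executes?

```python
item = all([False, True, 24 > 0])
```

all() returns bool

bool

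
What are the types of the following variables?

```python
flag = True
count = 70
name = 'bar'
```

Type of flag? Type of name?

flag is bool; name is str

bool, str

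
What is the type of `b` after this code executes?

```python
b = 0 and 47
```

'and' returns the first falsy value (0, which is int)

int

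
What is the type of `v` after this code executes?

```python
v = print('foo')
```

print() returns None

NoneType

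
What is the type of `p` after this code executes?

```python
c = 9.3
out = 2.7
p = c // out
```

float // float returns float (floor division preserves float type)

float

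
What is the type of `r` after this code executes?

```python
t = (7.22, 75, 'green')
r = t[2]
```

Index 2 of tuple is 'green' which is str

str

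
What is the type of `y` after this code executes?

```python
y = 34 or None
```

'or' returns first truthy value (34, int)

int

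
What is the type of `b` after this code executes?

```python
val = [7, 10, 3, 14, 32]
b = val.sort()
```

list.sort() returns None (sorts in place)

NoneType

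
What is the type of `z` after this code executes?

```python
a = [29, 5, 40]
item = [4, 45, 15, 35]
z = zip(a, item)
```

zip() returns a zip iterator object

zip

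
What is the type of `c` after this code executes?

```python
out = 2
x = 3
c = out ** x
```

int ** positive int returns int (2 ** 3 = 8)

int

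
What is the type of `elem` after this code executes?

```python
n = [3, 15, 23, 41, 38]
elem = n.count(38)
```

list.count() returns int

int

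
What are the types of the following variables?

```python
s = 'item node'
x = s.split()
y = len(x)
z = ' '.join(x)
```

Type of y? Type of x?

len() returns int; str.split() returns list

int, list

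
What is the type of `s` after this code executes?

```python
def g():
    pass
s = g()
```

A function with no return statement returns None

NoneType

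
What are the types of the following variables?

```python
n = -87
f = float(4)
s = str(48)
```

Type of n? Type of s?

n is int; s is str

int, str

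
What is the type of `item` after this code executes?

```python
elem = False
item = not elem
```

'not' always returns bool

bool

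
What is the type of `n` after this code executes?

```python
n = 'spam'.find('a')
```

str.find() returns int (index, or -1)

int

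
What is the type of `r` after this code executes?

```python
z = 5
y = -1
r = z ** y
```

int ** negative int returns float

float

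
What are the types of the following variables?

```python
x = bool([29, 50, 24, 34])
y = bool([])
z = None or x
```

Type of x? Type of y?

bool() returns bool; bool() returns bool

bool, bool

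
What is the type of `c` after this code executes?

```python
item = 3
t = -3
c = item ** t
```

int ** negative int returns float

float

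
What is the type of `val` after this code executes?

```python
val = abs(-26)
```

abs() of int returns int

int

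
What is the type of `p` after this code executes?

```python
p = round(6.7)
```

round() with no ndigits arg returns int

int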